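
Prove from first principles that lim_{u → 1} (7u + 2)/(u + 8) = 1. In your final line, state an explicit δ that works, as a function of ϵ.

Suppose ϵ > 0. We want δ > 0 with 0 < |u − 1| < δ ⇒ |(7u + 2)/(u + 8) − 1| < ϵ.
Combining over a common denominator, (7u + 2)/(u + 8) − 1 = [(7u + 2)·9 − 9·(u + 8)] / [9·(u + 8)] = 54(u − 1) / (9(u + 8)).
So |(7u + 2)/(u + 8) − 1| = 54|u − 1| / (9·|u + 8|).
Restrict δ ≤ 9/2. Then |u − 1| < 9/2 gives |u + 8| = |(u − 1) + 9| ≥ 9 − 9/2 = 9/2.
Hence |(7u + 2)/(u + 8) − 1| < 54|u − 1|/(9·(9/2)) = (4/3)|u − 1|, which is < ϵ once |u − 1| < (3/4)ϵ.
Take δ = min(9/2, (3/4)ϵ). Then 0 < |u − 1| < δ forces both bounds, so |(7u + 2)/(u + 8) − 1| < ϵ.

δ = min(9/2, (3/4)ϵ)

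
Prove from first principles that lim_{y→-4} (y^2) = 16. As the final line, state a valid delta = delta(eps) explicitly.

delta = min(2, eps/10)

Fix eps > 0. We seek delta > 0 with 0 < |y + 4| < delta ⇒ |y^2 − 16| < eps.
Factor: y^2 − 16 = (y + 4)(y - 4), so |y^2 − 16| = |y + 4|·|y - 4|.
Impose delta ≤ 2 so that |y| < 6; then |y - 4| ≤ 10.
Hence |y^2 − 16| ≤ 10|y + 4|, which is < eps once |y + 4| < eps/10.
Take delta = min(2, eps/10). If 0 < |y + 4| < delta then both bounds hold and |y^2 − 16| ≤ 10|y + 4| < 10·(eps/10) = eps.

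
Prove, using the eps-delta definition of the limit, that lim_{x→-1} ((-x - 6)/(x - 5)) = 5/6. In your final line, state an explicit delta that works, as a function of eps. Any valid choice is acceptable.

delta = min(3, (18/11)eps)

Suppose eps > 0. We want delta > 0 with 0 < |x + 1| < delta ⇒ |(-x - 6)/(x - 5) − (5/6)| < eps.
Combining over a common denominator, (-x - 6)/(x - 5) − (5/6) = [(-x - 6)·(-6) − (-5)·(x - 5)] / [(-6)·(x - 5)] = 11(x + 1) / ((-6)(x - 5)).
So |(-x - 6)/(x - 5) − (5/6)| = 11|x + 1| / (6·|x − 5|).
Require delta ≤ 3, so |x − 5| ≥ |-6| − |x + 1| > 6 − 3 = 3.
Hence |(-x - 6)/(x - 5) − (5/6)| < 11|x + 1|/(6·3) = (11/18)|x + 1|, which is < eps once |x + 1| < (18/11)eps.
Take delta = min(3, (18/11)eps). Then 0 < |x + 1| < delta forces both bounds, so |(-x - 6)/(x - 5) − (5/6)| < eps.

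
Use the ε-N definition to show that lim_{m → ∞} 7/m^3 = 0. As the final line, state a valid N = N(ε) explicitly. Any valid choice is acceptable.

N = (7/ε)^{1/3}

Suppose ε > 0. For m ≥ 1, |7/m^3 − 0| = 7/m^3.
7/m^3 < ε ⇔ m^3 > 7/ε ⇔ m > (7/ε)^{1/3}.
Take N = (7/ε)^{1/3}. Then m > N implies 7/m^3 < ε.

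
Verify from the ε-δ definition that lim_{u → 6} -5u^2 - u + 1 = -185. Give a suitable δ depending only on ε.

δ = min(1, ε/66)

Let ε > 0. We want δ > 0 such that 0 < |u − 6| < δ implies |(-5u^2 - u + 1) + 185| < ε.
(-5u^2 - u + 1) + 185 = -5u^2 - u + 186 = (u − 6)(-5u - 31).
So |(-5u^2 - u + 1) + 185| = |u − 6|·|-5u - 31|.
Require δ ≤ 1. Then |u − 6| < 1 gives |u| < 7, and by the triangle inequality |-5u - 31| ≤ 5·7 + 31 = 66.
Hence |(-5u^2 - u + 1) + 185| ≤ 66|u − 6| < ε provided |u − 6| < ε/66.
Take δ = min(1, ε/66). Then 0 < |u − 6| < δ gives both |u − 6| < 1 and |u − 6| < ε/66, so |(-5u^2 - u + 1) + 185| < ε.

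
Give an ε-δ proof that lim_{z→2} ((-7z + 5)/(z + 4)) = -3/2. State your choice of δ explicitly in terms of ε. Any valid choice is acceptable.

δ = min(3, (6/11)ε)

Suppose ε > 0. We want δ > 0 with 0 < |z − 2| < δ ⇒ |(-7z + 5)/(z + 4) + 3/2| < ε.
Combining over a common denominator, (-7z + 5)/(z + 4) + 3/2 = [(-7z + 5)·6 − (-9)·(z + 4)] / [6·(z + 4)] = -33(z − 2) / (6(z + 4)).
So |(-7z + 5)/(z + 4) + 3/2| = 33|z − 2| / (6·|z + 4|).
Require δ ≤ 3, so |z + 4| ≥ |6| − |z − 2| > 6 − 3 = 3.
Hence |(-7z + 5)/(z + 4) + 3/2| < 33|z − 2|/(6·3) = (11/6)|z − 2|, which is < ε once |z − 2| < (6/11)ε.
Take δ = min(3, (6/11)ε). Then 0 < |z − 2| < δ forces both bounds, so |(-7z + 5)/(z + 4) + 3/2| < ε.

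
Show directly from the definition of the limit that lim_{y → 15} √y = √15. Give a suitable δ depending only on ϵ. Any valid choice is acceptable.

Suppose ϵ > 0. We want δ > 0 such that 0 < |y − 15| < δ implies |√y − √15| < ϵ.
Multiplying by the conjugate, |√y − √15| = |y − 15|/(√y + √15).
Restrict δ ≤ 15 so that |y − 15| < 15 forces y > 0, and then √y + √15 > √15.
Hence |√y − √15| < |y − 15|/√15, which is < ϵ once |y − 15| < √15·ϵ.
Take δ = min(15, √15·ϵ). If 0 < |y − 15| < δ then y > 0 and |√y − √15| < |y − 15|/√15 < ϵ.

δ = min(15, √15·ϵ)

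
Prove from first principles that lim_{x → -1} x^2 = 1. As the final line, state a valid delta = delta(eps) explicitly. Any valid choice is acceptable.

Fix eps > 0. We seek delta > 0 with 0 < |x + 1| < delta ⇒ |x^2 − 1| < eps.
Factor: x^2 − 1 = (x + 1)(x - 1), so |x^2 − 1| = |x + 1|·|x - 1|.
Restrict delta ≤ 1. Then |x + 1| < 1 gives |x| < 2, so by the triangle inequality |x - 1| ≤ 2 + 1 = 3.
Hence |x^2 − 1| ≤ 3|x + 1|, which is < eps once |x + 1| < eps/3.
Take delta = min(1, eps/3). If 0 < |x + 1| < delta then both bounds hold and |x^2 − 1| ≤ 3|x + 1| < 3·(eps/3) = eps.

delta = min(1, eps/3)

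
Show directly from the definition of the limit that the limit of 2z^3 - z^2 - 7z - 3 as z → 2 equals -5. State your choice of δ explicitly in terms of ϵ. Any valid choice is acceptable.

Suppose ϵ > 0. We want δ > 0 such that 0 < |z − 2| < δ implies |(2z^3 - z^2 - 7z - 3) + 5| < ϵ.
(2z^3 - z^2 - 7z - 3) + 5 = 2z^3 - z^2 - 7z + 2 = (z − 2)(2z^2 + 3z - 1).
So |(2z^3 - z^2 - 7z - 3) + 5| = |z − 2|·|2z^2 + 3z - 1|.
Assume first that |z − 2| < 1, so |z| < 3. Then |2z^2 + 3z - 1| ≤ 2·3^2 + 3·3 + 1 = 28.
Hence |(2z^3 - z^2 - 7z - 3) + 5| ≤ 28|z − 2| < ϵ provided |z − 2| < ϵ/28.
Choosing δ = min(1, ϵ/28) ensures both conditions, hence |(2z^3 - z^2 - 7z - 3) + 5| < ϵ.

δ = min(1, ϵ/28)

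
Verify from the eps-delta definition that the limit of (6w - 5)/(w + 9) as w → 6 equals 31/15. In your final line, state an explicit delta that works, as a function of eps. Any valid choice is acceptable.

delta = min(15/2, (225/118)eps)

Let eps > 0. We want delta > 0 with 0 < |w − 6| < delta ⇒ |(6w - 5)/(w + 9) − (31/15)| < eps.
Combining over a common denominator, (6w - 5)/(w + 9) − (31/15) = [(6w - 5)·15 − 31·(w + 9)] / [15·(w + 9)] = 59(w − 6) / (15(w + 9)).
So |(6w - 5)/(w + 9) − (31/15)| = 59|w − 6| / (15·|w + 9|).
Restrict delta ≤ 15/2. Then |w − 6| < 15/2 gives |w + 9| = |(w − 6) + 15| ≥ 15 − 15/2 = 15/2.
Hence |(6w - 5)/(w + 9) − (31/15)| < 59|w − 6|/(15·(15/2)) = (118/225)|w − 6|, which is < eps once |w − 6| < (225/118)eps.
Take delta = min(15/2, (225/118)eps). Then 0 < |w − 6| < delta forces both bounds, so |(6w - 5)/(w + 9) − (31/15)| < eps.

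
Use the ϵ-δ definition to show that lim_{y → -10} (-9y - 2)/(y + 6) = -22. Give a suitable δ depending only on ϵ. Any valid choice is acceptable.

δ = min(2, (2/13)ϵ)

Let ϵ > 0. We want δ > 0 with 0 < |y + 10| < δ ⇒ |(-9y - 2)/(y + 6) + 22| < ϵ.
Combining over a common denominator, (-9y - 2)/(y + 6) + 22 = [(-9y - 2)·(-4) − 88·(y + 6)] / [(-4)·(y + 6)] = -52(y + 10) / ((-4)(y + 6)).
So |(-9y - 2)/(y + 6) + 22| = 52|y + 10| / (4·|y + 6|).
Restrict δ ≤ 2. Then |y + 10| < 2 gives |y + 6| = |(y + 10) + (-4)| ≥ 4 − 2 = 2.
Hence |(-9y - 2)/(y + 6) + 22| < 52|y + 10|/(4·2) = (13/2)|y + 10|, which is < ϵ once |y + 10| < (2/13)ϵ.
Take δ = min(2, (2/13)ϵ). Then 0 < |y + 10| < δ forces both bounds, so |(-9y - 2)/(y + 6) + 22| < ϵ.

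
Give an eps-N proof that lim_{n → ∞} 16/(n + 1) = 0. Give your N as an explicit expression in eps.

Let eps > 0 be given. For n ≥ 1, |16/(n + 1) − 0| = 16/(n + 1) ≤ 16/n.
We need 16/n < eps, i.e. n > 16/eps.
Take N = 16/eps. If n > N then |16/(n + 1)| ≤ 16/n < eps.

N = 16/eps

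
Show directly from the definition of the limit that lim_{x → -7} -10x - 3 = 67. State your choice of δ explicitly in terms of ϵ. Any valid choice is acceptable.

Let ϵ > 0 be given. We need δ > 0 so that 0 < |x + 7| < δ implies |(-10x - 3) − 67| < ϵ.
Since (-10x - 3) − 67 = -10(x + 7), we have |(-10x - 3) − 67| = 10|x + 7|.
So 10|x + 7| < ϵ exactly when |x + 7| < ϵ/10.
Choosing δ = ϵ/10 gives |(-10x - 3) − 67| = 10|x + 7| < ϵ whenever |x + 7| < δ.

δ = ϵ/10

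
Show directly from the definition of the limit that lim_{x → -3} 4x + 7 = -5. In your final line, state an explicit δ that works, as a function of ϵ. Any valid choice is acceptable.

Suppose ϵ > 0. We need δ > 0 so that 0 < |x + 3| < δ implies |(4x + 7) + 5| < ϵ.
|(4x + 7) + 5| = |4x + 12| = 4|x + 3|.
Thus it suffices that |x + 3| < ϵ/4.
Take δ = ϵ/4. If 0 < |x + 3| < δ then |(4x + 7) + 5| = 4|x + 3| < 4·(ϵ/4) = ϵ.

δ = ϵ/4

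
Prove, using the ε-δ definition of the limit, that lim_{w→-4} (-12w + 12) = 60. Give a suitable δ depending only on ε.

δ = ε/12

Fix ε > 0. We need δ > 0 so that 0 < |w + 4| < δ implies |(-12w + 12) − 60| < ε.
Since (-12w + 12) − 60 = -12(w + 4), we have |(-12w + 12) − 60| = 12|w + 4|.
Thus it suffices that |w + 4| < ε/12.
Choosing δ = ε/12 gives |(-12w + 12) − 60| = 12|w + 4| < ε whenever |w + 4| < δ.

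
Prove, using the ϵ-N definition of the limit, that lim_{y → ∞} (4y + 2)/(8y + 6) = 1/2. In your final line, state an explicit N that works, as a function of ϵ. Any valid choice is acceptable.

Let ϵ > 0 be given. We seek N > 0 such that y > N implies |(4y + 2)/(8y + 6) − (1/2)| < ϵ.
(4y + 2)/(8y + 6) − (1/2) = (8(4y + 2) − 4(8y + 6)) / (8(8y + 6)) = -8/(8(8y + 6)).
For y > 0 we have 8y + 6 > 8y, so |(4y + 2)/(8y + 6) − (1/2)| = 8/(8(8y + 6)) < 8/(8·8y) = (1/8)/y.
Thus |(4y + 2)/(8y + 6) − (1/2)| < ϵ whenever y > (1/8)/ϵ.
Take N = (1/8)/ϵ. If y > N then |(4y + 2)/(8y + 6) − (1/2)| < (1/8)/y < ϵ.

N = (1/8)/ϵ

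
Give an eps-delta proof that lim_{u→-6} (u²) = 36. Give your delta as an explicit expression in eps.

delta = min(2, eps/14)

Let eps > 0 be given. We seek delta > 0 with 0 < |u + 6| < delta ⇒ |u² − 36| < eps.
Factor: u² − 36 = (u + 6)(u - 6), so |u² − 36| = |u + 6|·|u - 6|.
Restrict delta ≤ 2. Then |u + 6| < 2 gives |u| < 8, so by the triangle inequality |u - 6| ≤ 8 + 6 = 14.
Hence |u² − 36| ≤ 14|u + 6|, which is < eps once |u + 6| < eps/14.
Take delta = min(2, eps/14). If 0 < |u + 6| < delta then both bounds hold and |u² − 36| ≤ 14|u + 6| < 14·(eps/14) = eps.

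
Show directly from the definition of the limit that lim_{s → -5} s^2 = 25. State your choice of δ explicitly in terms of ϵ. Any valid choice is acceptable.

δ = min(1, ϵ/11)

Let ϵ > 0. We seek δ > 0 with 0 < |s + 5| < δ ⇒ |s^2 − 25| < ϵ.
Factor: s^2 − 25 = (s + 5)(s - 5), so |s^2 − 25| = |s + 5|·|s - 5|.
Impose δ ≤ 1 so that |s| < 6; then |s - 5| ≤ 11.
Hence |s^2 − 25| ≤ 11|s + 5|, which is < ϵ once |s + 5| < ϵ/11.
Take δ = min(1, ϵ/11). If 0 < |s + 5| < δ then both bounds hold and |s^2 − 25| ≤ 11|s + 5| < 11·(ϵ/11) = ϵ.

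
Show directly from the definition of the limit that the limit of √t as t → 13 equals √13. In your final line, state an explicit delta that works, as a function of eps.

Suppose eps > 0. We want delta > 0 such that 0 < |t − 13| < delta implies |√t − √13| < eps.
Rationalise: √t − √13 = (t − 13)/(√t + √13), so |√t − √13| = |t − 13|/(√t + √13).
Restrict delta ≤ 13 so that |t − 13| < 13 forces t > 0, and then √t + √13 > √13.
Hence |√t − √13| < |t − 13|/√13, which is < eps once |t − 13| < √13·eps.
Take delta = min(13, √13·eps). If 0 < |t − 13| < delta then t > 0 and |√t − √13| < |t − 13|/√13 < eps.

delta = min(13, √13·eps)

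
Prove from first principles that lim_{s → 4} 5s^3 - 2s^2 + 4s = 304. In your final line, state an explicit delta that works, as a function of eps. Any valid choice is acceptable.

delta = min(1, eps/291)

Fix eps > 0. We want delta > 0 such that 0 < |s − 4| < delta implies |(5s^3 - 2s^2 + 4s) − 304| < eps.
(5s^3 - 2s^2 + 4s) − 304 = 5s^3 - 2s^2 + 4s - 304 = (s − 4)(5s^2 + 18s + 76).
So |(5s^3 - 2s^2 + 4s) − 304| = |s − 4|·|5s^2 + 18s + 76|.
Assume first that |s − 4| < 1, so |s| < 5. Then |5s^2 + 18s + 76| ≤ 5·5^2 + 18·5 + 76 = 291.
Hence |(5s^3 - 2s^2 + 4s) − 304| ≤ 291|s − 4| < eps provided |s − 4| < eps/291.
Choosing delta = min(1, eps/291) ensures both conditions, hence |(5s^3 - 2s^2 + 4s) − 304| < eps.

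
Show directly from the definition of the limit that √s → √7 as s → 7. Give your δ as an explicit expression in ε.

Suppose ε > 0. We want δ > 0 such that 0 < |s − 7| < δ implies |√s − √7| < ε.
Rationalise: √s − √7 = (s − 7)/(√s + √7), so |√s − √7| = |s − 7|/(√s + √7).
Restrict δ ≤ 7 so that |s − 7| < 7 forces s > 0, and then √s + √7 > √7.
Hence |√s − √7| < |s − 7|/√7, which is < ε once |s − 7| < √7·ε.
Take δ = min(7, √7·ε). If 0 < |s − 7| < δ then s > 0 and |√s − √7| < |s − 7|/√7 < ε.

δ = min(7, √7·ε)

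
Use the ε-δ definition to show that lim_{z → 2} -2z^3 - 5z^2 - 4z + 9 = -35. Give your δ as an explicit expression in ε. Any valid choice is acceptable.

Suppose ε > 0. We want δ > 0 such that 0 < |z − 2| < δ implies |(-2z^3 - 5z^2 - 4z + 9) + 35| < ε.
(-2z^3 - 5z^2 - 4z + 9) + 35 = -2z^3 - 5z^2 - 4z + 44 = (z − 2)(-2z^2 - 9z - 22).
So |(-2z^3 - 5z^2 - 4z + 9) + 35| = |z − 2|·|-2z^2 - 9z - 22|.
Require δ ≤ 1. Then |z − 2| < 1 gives |z| < 3, and by the triangle inequality |-2z^2 - 9z - 22| ≤ 2·3^2 + 9·3 + 22 = 67.
Hence |(-2z^3 - 5z^2 - 4z + 9) + 35| ≤ 67|z − 2| < ε provided |z − 2| < ε/67.
Take δ = min(1, ε/67). Then 0 < |z − 2| < δ gives both |z − 2| < 1 and |z − 2| < ε/67, so |(-2z^3 - 5z^2 - 4z + 9) + 35| < ε.

δ = min(1, ε/67)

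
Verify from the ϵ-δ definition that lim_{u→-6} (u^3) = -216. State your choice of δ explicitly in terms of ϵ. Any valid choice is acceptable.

Let ϵ > 0 be given. We seek δ > 0 with 0 < |u + 6| < δ ⇒ |u^3 + 216| < ϵ.
Factor: u^3 + 216 = (u + 6)(u^2 - 6u + 36), so |u^3 + 216| = |u + 6|·|u^2 - 6u + 36|.
Impose δ ≤ 2 so that |u| < 8; then |u^2 - 6u + 36| ≤ 148.
Hence |u^3 + 216| ≤ 148|u + 6|, which is < ϵ once |u + 6| < ϵ/148.
Take δ = min(2, ϵ/148). If 0 < |u + 6| < δ then both bounds hold and |u^3 + 216| ≤ 148|u + 6| < 148·(ϵ/148) = ϵ.

δ = min(2, ϵ/148)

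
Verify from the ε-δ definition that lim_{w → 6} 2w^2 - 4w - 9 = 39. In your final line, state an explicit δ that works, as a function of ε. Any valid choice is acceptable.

δ = min(1, ε/22)

Let ε > 0 be given. We want δ > 0 such that 0 < |w − 6| < δ implies |(2w^2 - 4w - 9) − 39| < ε.
(2w^2 - 4w - 9) − 39 = 2w^2 - 4w - 48 = (w − 6)(2w + 8).
So |(2w^2 - 4w - 9) − 39| = |w − 6|·|2w + 8|.
Assume first that |w − 6| < 1, so |w| < 7. Then |2w + 8| ≤ 2·7 + 8 = 22.
Hence |(2w^2 - 4w - 9) − 39| ≤ 22|w − 6| < ε provided |w − 6| < ε/22.
Take δ = min(1, ε/22). Then 0 < |w − 6| < δ gives both |w − 6| < 1 and |w − 6| < ε/22, so |(2w^2 - 4w - 9) − 39| < ε.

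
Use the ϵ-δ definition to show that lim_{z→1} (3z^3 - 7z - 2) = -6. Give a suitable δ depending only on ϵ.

Let ϵ > 0. We want δ > 0 such that 0 < |z − 1| < δ implies |(3z^3 - 7z - 2) + 6| < ϵ.
(3z^3 - 7z - 2) + 6 = 3z^3 - 7z + 4 = (z − 1)(3z^2 + 3z - 4).
So |(3z^3 - 7z - 2) + 6| = |z − 1|·|3z^2 + 3z - 4|.
Assume first that |z − 1| < 2, so |z| < 3. Then |3z^2 + 3z - 4| ≤ 3·3^2 + 3·3 + 4 = 40.
Hence |(3z^3 - 7z - 2) + 6| ≤ 40|z − 1| < ϵ provided |z − 1| < ϵ/40.
Choosing δ = min(2, ϵ/40) ensures both conditions, hence |(3z^3 - 7z - 2) + 6| < ϵ.

δ = min(2, ϵ/40)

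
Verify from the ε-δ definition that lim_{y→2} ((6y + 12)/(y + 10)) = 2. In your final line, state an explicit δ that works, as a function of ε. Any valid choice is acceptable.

Suppose ε > 0. We want δ > 0 with 0 < |y − 2| < δ ⇒ |(6y + 12)/(y + 10) − 2| < ε.
Combining over a common denominator, (6y + 12)/(y + 10) − 2 = [(6y + 12)·12 − 24·(y + 10)] / [12·(y + 10)] = 48(y − 2) / (12(y + 10)).
So |(6y + 12)/(y + 10) − 2| = 48|y − 2| / (12·|y + 10|).
Require δ ≤ 6, so |y + 10| ≥ |12| − |y − 2| > 12 − 6 = 6.
Hence |(6y + 12)/(y + 10) − 2| < 48|y − 2|/(12·6) = (2/3)|y − 2|, which is < ε once |y − 2| < (3/2)ε.
Take δ = min(6, (3/2)ε). Then 0 < |y − 2| < δ forces both bounds, so |(6y + 12)/(y + 10) − 2| < ε.

δ = min(6, (3/2)ε)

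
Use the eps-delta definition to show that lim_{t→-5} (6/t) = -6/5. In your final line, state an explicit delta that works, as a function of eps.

delta = min(5/2, (25/12)eps)

Fix eps > 0. We seek delta > 0 such that 0 < |t + 5| < delta implies |6/t + 6/5| < eps.
|6/t + 6/5| = 6·|-5 − t|/(5·|t|) = 6|t + 5|/(5|t|).
Restrict delta ≤ 5/2. Then |t + 5| < 5/2 gives |t| > 5/2, so 5|t| > 25/2.
Then |6/t + 6/5| < 6|t + 5|/(25/2), which is < eps when |t + 5| < (25/12)eps.
Take delta = min(5/2, (25/12)eps). Then 0 < |t + 5| < delta gives both |t + 5| < 5/2 and |t + 5| < (25/12)eps, so |6/t + 6/5| < eps.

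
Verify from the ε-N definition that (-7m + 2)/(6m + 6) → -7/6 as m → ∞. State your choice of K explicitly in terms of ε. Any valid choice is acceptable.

Let ε > 0 be given. For m ≥ 1, |(-7m + 2)/(6m + 6) + 7/6| = |54|/(6(6m + 6)) = 54/(6(6m + 6)).
Since 6m + 6 ≥ 6m for m ≥ 1, this is ≤ 54/(6·6m) = (3/2)/m.
So |(-7m + 2)/(6m + 6) + 7/6| < ε whenever m > (3/2)/ε.
Take K = (3/2)/ε. If m > K then |(-7m + 2)/(6m + 6) + 7/6| ≤ (3/2)/m < ε.

K = (3/2)/ε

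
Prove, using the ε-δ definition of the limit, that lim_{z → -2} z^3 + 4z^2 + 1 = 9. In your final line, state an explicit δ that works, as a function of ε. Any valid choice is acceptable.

Let ε > 0 be given. We want δ > 0 such that 0 < |z + 2| < δ implies |(z^3 + 4z^2 + 1) − 9| < ε.
(z^3 + 4z^2 + 1) − 9 = z^3 + 4z^2 - 8 = (z + 2)(z^2 + 2z - 4).
So |(z^3 + 4z^2 + 1) − 9| = |z + 2|·|z^2 + 2z - 4|.
Assume first that |z + 2| < 1, so |z| < 3. Then |z^2 + 2z - 4| ≤ 3^2 + 2·3 + 4 = 19.
Hence |(z^3 + 4z^2 + 1) − 9| ≤ 19|z + 2| < ε provided |z + 2| < ε/19.
Take δ = min(1, ε/19). Then 0 < |z + 2| < δ gives both |z + 2| < 1 and |z + 2| < ε/19, so |(z^3 + 4z^2 + 1) − 9| < ε.

δ = min(1, ε/19)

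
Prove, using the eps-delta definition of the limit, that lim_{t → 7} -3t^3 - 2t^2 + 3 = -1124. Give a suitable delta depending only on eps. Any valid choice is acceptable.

delta = min(1, eps/537)

Let eps > 0 be given. We want delta > 0 such that 0 < |t − 7| < delta implies |(-3t^3 - 2t^2 + 3) + 1124| < eps.
(-3t^3 - 2t^2 + 3) + 1124 = -3t^3 - 2t^2 + 1127 = (t − 7)(-3t^2 - 23t - 161).
So |(-3t^3 - 2t^2 + 3) + 1124| = |t − 7|·|-3t^2 - 23t - 161|.
Assume first that |t − 7| < 1, so |t| < 8. Then |-3t^2 - 23t - 161| ≤ 3·8^2 + 23·8 + 161 = 537.
Hence |(-3t^3 - 2t^2 + 3) + 1124| ≤ 537|t − 7| < eps provided |t − 7| < eps/537.
Take delta = min(1, eps/537). Then 0 < |t − 7| < delta gives both |t − 7| < 1 and |t − 7| < eps/537, so |(-3t^3 - 2t^2 + 3) + 1124| < eps.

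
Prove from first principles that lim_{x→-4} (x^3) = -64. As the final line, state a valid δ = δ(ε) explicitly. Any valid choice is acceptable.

δ = min(1, ε/61)

Fix ε > 0. We seek δ > 0 with 0 < |x + 4| < δ ⇒ |x^3 + 64| < ε.
Factor: x^3 + 64 = (x + 4)(x^2 - 4x + 16), so |x^3 + 64| = |x + 4|·|x^2 - 4x + 16|.
Restrict δ ≤ 1. Then |x + 4| < 1 gives |x| < 5, so by the triangle inequality |x^2 - 4x + 16| ≤ 5^2 + 4·5 + 16 = 61.
Hence |x^3 + 64| ≤ 61|x + 4|, which is < ε once |x + 4| < ε/61.
Take δ = min(1, ε/61). If 0 < |x + 4| < δ then both bounds hold and |x^3 + 64| ≤ 61|x + 4| < 61·(ε/61) = ε.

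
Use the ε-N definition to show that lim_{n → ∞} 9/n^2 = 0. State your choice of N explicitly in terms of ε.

Let ε > 0 be given. For n ≥ 1, |9/n^2 − 0| = 9/n^2.
9/n^2 < ε ⇔ n^2 > 9/ε ⇔ n > (9/ε)^{1/2}.
Take N = (9/ε)^{1/2}. Then n > N implies 9/n^2 < ε.

N = (9/ε)^{1/2}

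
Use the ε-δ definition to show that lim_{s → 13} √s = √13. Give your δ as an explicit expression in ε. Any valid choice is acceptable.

δ = min(13, √13·ε)

Let ε > 0 be given. We want δ > 0 such that 0 < |s − 13| < δ implies |√s − √13| < ε.
Rationalise: √s − √13 = (s − 13)/(√s + √13), so |√s − √13| = |s − 13|/(√s + √13).
Restrict δ ≤ 13 so that |s − 13| < 13 forces s > 0, and then √s + √13 > √13.
Hence |√s − √13| < |s − 13|/√13, which is < ε once |s − 13| < √13·ε.
Take δ = min(13, √13·ε). If 0 < |s − 13| < δ then s > 0 and |√s − √13| < |s − 13|/√13 < ε.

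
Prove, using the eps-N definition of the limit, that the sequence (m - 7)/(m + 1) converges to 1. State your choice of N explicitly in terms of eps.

Let eps > 0. For m ≥ 1, |(m - 7)/(m + 1) − 1| = |-8|/((m + 1)) = 8/((m + 1)).
Since m + 1 ≥ m for m ≥ 1, this is ≤ 8/(m) = 8/m.
So |(m - 7)/(m + 1) − 1| < eps whenever m > 8/eps.
Take N = 8/eps. If m > N then |(m - 7)/(m + 1) − 1| ≤ 8/m < eps.

N = 8/eps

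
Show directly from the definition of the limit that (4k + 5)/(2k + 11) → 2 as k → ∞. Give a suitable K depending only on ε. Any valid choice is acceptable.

K = (17/2)/ε

Fix ε > 0. For k ≥ 1, |(4k + 5)/(2k + 11) − 2| = |-34|/(2(2k + 11)) = 34/(2(2k + 11)).
Since 2k + 11 ≥ 2k for k ≥ 1, this is ≤ 34/(2·2k) = (17/2)/k.
So |(4k + 5)/(2k + 11) − 2| < ε whenever k > (17/2)/ε.
Take K = (17/2)/ε. If k > K then |(4k + 5)/(2k + 11) − 2| ≤ (17/2)/k < ε.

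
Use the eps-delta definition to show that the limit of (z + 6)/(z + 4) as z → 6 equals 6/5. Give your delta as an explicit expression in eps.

delta = min(5, 25eps)

Let eps > 0 be given. We want delta > 0 with 0 < |z − 6| < delta ⇒ |(z + 6)/(z + 4) − (6/5)| < eps.
Combining over a common denominator, (z + 6)/(z + 4) − (6/5) = [(z + 6)·10 − 12·(z + 4)] / [10·(z + 4)] = -2(z − 6) / (10(z + 4)).
So |(z + 6)/(z + 4) − (6/5)| = 2|z − 6| / (10·|z + 4|).
Require delta ≤ 5, so |z + 4| ≥ |10| − |z − 6| > 10 − 5 = 5.
Hence |(z + 6)/(z + 4) − (6/5)| < 2|z − 6|/(10·5) = (1/25)|z − 6|, which is < eps once |z − 6| < 25eps.
Take delta = min(5, 25eps). Then 0 < |z − 6| < delta forces both bounds, so |(z + 6)/(z + 4) − (6/5)| < eps.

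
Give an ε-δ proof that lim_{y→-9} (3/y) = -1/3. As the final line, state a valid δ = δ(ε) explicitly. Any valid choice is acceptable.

δ = min(9/2, (27/2)ε)

Let ε > 0 be given. We seek δ > 0 such that 0 < |y + 9| < δ implies |3/y + 1/3| < ε.
|3/y + 1/3| = 3·|-9 − y|/(9·|y|) = 3|y + 9|/(9|y|).
Restrict δ ≤ 9/2. Then |y + 9| < 9/2 gives |y| > 9/2, so 9|y| > 81/2.
Then |3/y + 1/3| < 3|y + 9|/(81/2), which is < ε when |y + 9| < (27/2)ε.
Take δ = min(9/2, (27/2)ε). Then 0 < |y + 9| < δ gives both |y + 9| < 9/2 and |y + 9| < (27/2)ε, so |3/y + 1/3| < ε.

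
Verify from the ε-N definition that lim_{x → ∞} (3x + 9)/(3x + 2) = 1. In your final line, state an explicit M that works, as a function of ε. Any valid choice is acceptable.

Suppose ε > 0. We seek M > 0 such that x > M implies |(3x + 9)/(3x + 2) − 1| < ε.
(3x + 9)/(3x + 2) − 1 = (3(3x + 9) − 3(3x + 2)) / (3(3x + 2)) = 21/(3(3x + 2)).
For x > 0 we have 3x + 2 > 3x, so |(3x + 9)/(3x + 2) − 1| = 21/(3(3x + 2)) < 21/(3·3x) = (7/3)/x.
Thus |(3x + 9)/(3x + 2) − 1| < ε whenever x > (7/3)/ε.
Take M = (7/3)/ε. If x > M then |(3x + 9)/(3x + 2) − 1| < (7/3)/x < ε.

M = (7/3)/ε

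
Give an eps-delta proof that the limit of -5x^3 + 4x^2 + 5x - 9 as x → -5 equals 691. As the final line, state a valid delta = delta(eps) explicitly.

Suppose eps > 0. We want delta > 0 such that 0 < |x + 5| < delta implies |(-5x^3 + 4x^2 + 5x - 9) − 691| < eps.
(-5x^3 + 4x^2 + 5x - 9) − 691 = -5x^3 + 4x^2 + 5x - 700 = (x + 5)(-5x^2 + 29x - 140).
So |(-5x^3 + 4x^2 + 5x - 9) − 691| = |x + 5|·|-5x^2 + 29x - 140|.
Require delta ≤ 2. Then |x + 5| < 2 gives |x| < 7, and by the triangle inequality |-5x^2 + 29x - 140| ≤ 5·7^2 + 29·7 + 140 = 588.
Hence |(-5x^3 + 4x^2 + 5x - 9) − 691| ≤ 588|x + 5| < eps provided |x + 5| < eps/588.
Take delta = min(2, eps/588). Then 0 < |x + 5| < delta gives both |x + 5| < 2 and |x + 5| < eps/588, so |(-5x^3 + 4x^2 + 5x - 9) − 691| < eps.

delta = min(2, eps/588)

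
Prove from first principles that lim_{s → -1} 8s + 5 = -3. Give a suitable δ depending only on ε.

Suppose ε > 0. We need δ > 0 so that 0 < |s + 1| < δ implies |(8s + 5) + 3| < ε.
|(8s + 5) + 3| = |8s + 8| = 8|s + 1|.
Thus it suffices that |s + 1| < ε/8.
Take δ = ε/8. If 0 < |s + 1| < δ then |(8s + 5) + 3| = 8|s + 1| < 8·(ε/8) = ε.

δ = ε/8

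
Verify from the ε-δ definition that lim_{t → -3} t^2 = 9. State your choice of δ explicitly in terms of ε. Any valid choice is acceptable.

Suppose ε > 0. We seek δ > 0 with 0 < |t + 3| < δ ⇒ |t^2 − 9| < ε.
Factor: t^2 − 9 = (t + 3)(t - 3), so |t^2 − 9| = |t + 3|·|t - 3|.
Restrict δ ≤ 1. Then |t + 3| < 1 gives |t| < 4, so by the triangle inequality |t - 3| ≤ 4 + 3 = 7.
Hence |t^2 − 9| ≤ 7|t + 3|, which is < ε once |t + 3| < ε/7.
Take δ = min(1, ε/7). If 0 < |t + 3| < δ then both bounds hold and |t^2 − 9| ≤ 7|t + 3| < 7·(ε/7) = ε.

δ = min(1, ε/7)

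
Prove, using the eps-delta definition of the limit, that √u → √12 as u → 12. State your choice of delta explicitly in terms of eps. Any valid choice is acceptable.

delta = min(12, √12·eps)

Suppose eps > 0. We want delta > 0 such that 0 < |u − 12| < delta implies |√u − √12| < eps.
Rationalise: √u − √12 = (u − 12)/(√u + √12), so |√u − √12| = |u − 12|/(√u + √12).
Restrict delta ≤ 12 so that |u − 12| < 12 forces u > 0, and then √u + √12 > √12.
Hence |√u − √12| < |u − 12|/√12, which is < eps once |u − 12| < √12·eps.
Take delta = min(12, √12·eps). If 0 < |u − 12| < delta then u > 0 and |√u − √12| < |u − 12|/√12 < eps.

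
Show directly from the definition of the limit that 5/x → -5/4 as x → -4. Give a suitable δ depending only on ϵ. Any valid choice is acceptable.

δ = min(2, (8/5)ϵ)

Suppose ϵ > 0. We seek δ > 0 such that 0 < |x + 4| < δ implies |5/x + 5/4| < ϵ.
|5/x + 5/4| = 5·|-4 − x|/(4·|x|) = 5|x + 4|/(4|x|).
Restrict δ ≤ 2. Then |x + 4| < 2 gives |x| > 2, so 4|x| > 8.
Then |5/x + 5/4| < 5|x + 4|/8, which is < ϵ when |x + 4| < (8/5)ϵ.
Take δ = min(2, (8/5)ϵ). Then 0 < |x + 4| < δ gives both |x + 4| < 2 and |x + 4| < (8/5)ϵ, so |5/x + 5/4| < ϵ.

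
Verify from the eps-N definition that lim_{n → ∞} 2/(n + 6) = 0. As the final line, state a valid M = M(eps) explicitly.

M = 2/eps

Fix eps > 0. For n ≥ 1, |2/(n + 6) − 0| = 2/(n + 6) ≤ 2/n.
We need 2/n < eps, i.e. n > 2/eps.
Take M = 2/eps. If n > M then |2/(n + 6)| ≤ 2/n < eps.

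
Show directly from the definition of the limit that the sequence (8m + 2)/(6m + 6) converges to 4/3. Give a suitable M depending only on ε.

Suppose ε > 0. For m ≥ 1, |(8m + 2)/(6m + 6) − (4/3)| = |-36|/(6(6m + 6)) = 36/(6(6m + 6)).
Since 6m + 6 ≥ 6m for m ≥ 1, this is ≤ 36/(6·6m) = 1/m.
So |(8m + 2)/(6m + 6) − (4/3)| < ε whenever m > 1/ε.
Take M = 1/ε. If m > M then |(8m + 2)/(6m + 6) − (4/3)| ≤ 1/m < ε.

M = 1/ε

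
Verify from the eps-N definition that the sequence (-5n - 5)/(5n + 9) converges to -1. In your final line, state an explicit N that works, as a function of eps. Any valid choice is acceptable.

N = (4/5)/eps

Suppose eps > 0. For n ≥ 1, |(-5n - 5)/(5n + 9) + 1| = |20|/(5(5n + 9)) = 20/(5(5n + 9)).
Since 5n + 9 ≥ 5n for n ≥ 1, this is ≤ 20/(5·5n) = (4/5)/n.
So |(-5n - 5)/(5n + 9) + 1| < eps whenever n > (4/5)/eps.
Take N = (4/5)/eps. If n > N then |(-5n - 5)/(5n + 9) + 1| ≤ (4/5)/n < eps.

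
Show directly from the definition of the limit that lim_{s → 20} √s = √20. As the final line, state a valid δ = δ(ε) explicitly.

Fix ε > 0. We want δ > 0 such that 0 < |s − 20| < δ implies |√s − √20| < ε.
Multiplying by the conjugate, |√s − √20| = |s − 20|/(√s + √20).
Restrict δ ≤ 20 so that |s − 20| < 20 forces s > 0, and then √s + √20 > √20.
Hence |√s − √20| < |s − 20|/√20, which is < ε once |s − 20| < √20·ε.
Take δ = min(20, √20·ε). If 0 < |s − 20| < δ then s > 0 and |√s − √20| < |s − 20|/√20 < ε.

δ = min(20, √20·ε)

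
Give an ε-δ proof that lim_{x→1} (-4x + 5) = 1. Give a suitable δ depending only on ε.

δ = ε/4

Let ε > 0 be given. We need δ > 0 so that 0 < |x − 1| < δ implies |(-4x + 5) − 1| < ε.
|(-4x + 5) − 1| = |-4x + 4| = 4|x − 1|.
So 4|x − 1| < ε exactly when |x − 1| < ε/4.
Choosing δ = ε/4 gives |(-4x + 5) − 1| = 4|x − 1| < ε whenever |x − 1| < δ.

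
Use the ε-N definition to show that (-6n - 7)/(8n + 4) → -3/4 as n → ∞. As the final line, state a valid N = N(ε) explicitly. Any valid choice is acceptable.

Fix ε > 0. For n ≥ 1, |(-6n - 7)/(8n + 4) + 3/4| = |-32|/(8(8n + 4)) = 32/(8(8n + 4)).
Since 8n + 4 ≥ 8n for n ≥ 1, this is ≤ 32/(8·8n) = (1/2)/n.
So |(-6n - 7)/(8n + 4) + 3/4| < ε whenever n > (1/2)/ε.
Take N = (1/2)/ε. If n > N then |(-6n - 7)/(8n + 4) + 3/4| ≤ (1/2)/n < ε.

N = (1/2)/ε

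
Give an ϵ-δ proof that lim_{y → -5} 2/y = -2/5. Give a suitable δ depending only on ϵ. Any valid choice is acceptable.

δ = min(5/2, (25/4)ϵ)

Let ϵ > 0 be given. We seek δ > 0 such that 0 < |y + 5| < δ implies |2/y + 2/5| < ϵ.
|2/y + 2/5| = 2·|-5 − y|/(5·|y|) = 2|y + 5|/(5|y|).
Restrict δ ≤ 5/2. Then |y + 5| < 5/2 gives |y| > 5/2, so 5|y| > 25/2.
Then |2/y + 2/5| < 2|y + 5|/(25/2), which is < ϵ when |y + 5| < (25/4)ϵ.
Take δ = min(5/2, (25/4)ϵ). Then 0 < |y + 5| < δ gives both |y + 5| < 5/2 and |y + 5| < (25/4)ϵ, so |2/y + 2/5| < ϵ.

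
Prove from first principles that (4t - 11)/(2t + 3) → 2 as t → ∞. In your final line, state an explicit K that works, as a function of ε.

Fix ε > 0. We seek K > 0 such that t > K implies |(4t - 11)/(2t + 3) − 2| < ε.
(4t - 11)/(2t + 3) − 2 = (2(4t - 11) − 4(2t + 3)) / (2(2t + 3)) = -34/(2(2t + 3)).
For t > 0 we have 2t + 3 > 2t, so |(4t - 11)/(2t + 3) − 2| = 34/(2(2t + 3)) < 34/(2·2t) = (17/2)/t.
Thus |(4t - 11)/(2t + 3) − 2| < ε whenever t > (17/2)/ε.
Take K = (17/2)/ε. If t > K then |(4t - 11)/(2t + 3) − 2| < (17/2)/t < ε.

K = (17/2)/ε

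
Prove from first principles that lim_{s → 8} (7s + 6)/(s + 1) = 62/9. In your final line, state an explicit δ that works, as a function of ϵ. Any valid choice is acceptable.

Suppose ϵ > 0. We want δ > 0 with 0 < |s − 8| < δ ⇒ |(7s + 6)/(s + 1) − (62/9)| < ϵ.
Combining over a common denominator, (7s + 6)/(s + 1) − (62/9) = [(7s + 6)·9 − 62·(s + 1)] / [9·(s + 1)] = 1(s − 8) / (9(s + 1)).
So |(7s + 6)/(s + 1) − (62/9)| = |s − 8| / (9·|s + 1|).
Restrict δ ≤ 9/2. Then |s − 8| < 9/2 gives |s + 1| = |(s − 8) + 9| ≥ 9 − 9/2 = 9/2.
Hence |(7s + 6)/(s + 1) − (62/9)| < |s − 8|/(9·(9/2)) = (2/81)|s − 8|, which is < ϵ once |s − 8| < (81/2)ϵ.
Take δ = min(9/2, (81/2)ϵ). Then 0 < |s − 8| < δ forces both bounds, so |(7s + 6)/(s + 1) − (62/9)| < ϵ.

δ = min(9/2, (81/2)ϵ)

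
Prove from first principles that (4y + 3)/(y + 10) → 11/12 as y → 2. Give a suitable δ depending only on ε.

δ = min(6, (72/37)ε)

Fix ε > 0. We want δ > 0 with 0 < |y − 2| < δ ⇒ |(4y + 3)/(y + 10) − (11/12)| < ε.
Combining over a common denominator, (4y + 3)/(y + 10) − (11/12) = [(4y + 3)·12 − 11·(y + 10)] / [12·(y + 10)] = 37(y − 2) / (12(y + 10)).
So |(4y + 3)/(y + 10) − (11/12)| = 37|y − 2| / (12·|y + 10|).
Restrict δ ≤ 6. Then |y − 2| < 6 gives |y + 10| = |(y − 2) + 12| ≥ 12 − 6 = 6.
Hence |(4y + 3)/(y + 10) − (11/12)| < 37|y − 2|/(12·6) = (37/72)|y − 2|, which is < ε once |y − 2| < (72/37)ε.
Take δ = min(6, (72/37)ε). Then 0 < |y − 2| < δ forces both bounds, so |(4y + 3)/(y + 10) − (11/12)| < ε.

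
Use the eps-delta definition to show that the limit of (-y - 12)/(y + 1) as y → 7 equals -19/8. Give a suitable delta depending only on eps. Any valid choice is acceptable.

Let eps > 0 be given. We want delta > 0 with 0 < |y − 7| < delta ⇒ |(-y - 12)/(y + 1) + 19/8| < eps.
Combining over a common denominator, (-y - 12)/(y + 1) + 19/8 = [(-y - 12)·8 − (-19)·(y + 1)] / [8·(y + 1)] = 11(y − 7) / (8(y + 1)).
So |(-y - 12)/(y + 1) + 19/8| = 11|y − 7| / (8·|y + 1|).
Restrict delta ≤ 4. Then |y − 7| < 4 gives |y + 1| = |(y − 7) + 8| ≥ 8 − 4 = 4.
Hence |(-y - 12)/(y + 1) + 19/8| < 11|y − 7|/(8·4) = (11/32)|y − 7|, which is < eps once |y − 7| < (32/11)eps.
Take delta = min(4, (32/11)eps). Then 0 < |y − 7| < delta forces both bounds, so |(-y - 12)/(y + 1) + 19/8| < eps.

delta = min(4, (32/11)eps)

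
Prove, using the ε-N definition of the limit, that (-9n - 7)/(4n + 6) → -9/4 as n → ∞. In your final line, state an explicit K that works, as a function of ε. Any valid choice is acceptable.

Let ε > 0. For n ≥ 1, |(-9n - 7)/(4n + 6) + 9/4| = |26|/(4(4n + 6)) = 26/(4(4n + 6)).
Since 4n + 6 ≥ 4n for n ≥ 1, this is ≤ 26/(4·4n) = (13/8)/n.
So |(-9n - 7)/(4n + 6) + 9/4| < ε whenever n > (13/8)/ε.
Take K = (13/8)/ε. If n > K then |(-9n - 7)/(4n + 6) + 9/4| ≤ (13/8)/n < ε.

K = (13/8)/ε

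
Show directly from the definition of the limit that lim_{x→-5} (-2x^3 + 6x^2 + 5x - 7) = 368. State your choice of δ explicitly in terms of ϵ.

δ = min(2, ϵ/285)

Suppose ϵ > 0. We want δ > 0 such that 0 < |x + 5| < δ implies |(-2x^3 + 6x^2 + 5x - 7) − 368| < ϵ.
(-2x^3 + 6x^2 + 5x - 7) − 368 = -2x^3 + 6x^2 + 5x - 375 = (x + 5)(-2x^2 + 16x - 75).
So |(-2x^3 + 6x^2 + 5x - 7) − 368| = |x + 5|·|-2x^2 + 16x - 75|.
Require δ ≤ 2. Then |x + 5| < 2 gives |x| < 7, and by the triangle inequality |-2x^2 + 16x - 75| ≤ 2·7^2 + 16·7 + 75 = 285.
Hence |(-2x^3 + 6x^2 + 5x - 7) − 368| ≤ 285|x + 5| < ϵ provided |x + 5| < ϵ/285.
Choosing δ = min(2, ϵ/285) ensures both conditions, hence |(-2x^3 + 6x^2 + 5x - 7) − 368| < ϵ.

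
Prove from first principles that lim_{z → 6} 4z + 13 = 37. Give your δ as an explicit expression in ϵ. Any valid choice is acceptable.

Fix ϵ > 0. We need δ > 0 so that 0 < |z − 6| < δ implies |(4z + 13) − 37| < ϵ.
|(4z + 13) − 37| = |4z - 24| = 4|z − 6|.
So 4|z − 6| < ϵ exactly when |z − 6| < ϵ/4.
Choosing δ = ϵ/4 gives |(4z + 13) − 37| = 4|z − 6| < ϵ whenever |z − 6| < δ.

δ = ϵ/4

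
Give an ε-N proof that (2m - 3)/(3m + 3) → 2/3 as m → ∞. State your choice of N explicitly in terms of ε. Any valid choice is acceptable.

Suppose ε > 0. For m ≥ 1, |(2m - 3)/(3m + 3) − (2/3)| = |-15|/(3(3m + 3)) = 15/(3(3m + 3)).
Since 3m + 3 ≥ 3m for m ≥ 1, this is ≤ 15/(3·3m) = (5/3)/m.
So |(2m - 3)/(3m + 3) − (2/3)| < ε whenever m > (5/3)/ε.
Take N = (5/3)/ε. If m > N then |(2m - 3)/(3m + 3) − (2/3)| ≤ (5/3)/m < ε.

N = (5/3)/ε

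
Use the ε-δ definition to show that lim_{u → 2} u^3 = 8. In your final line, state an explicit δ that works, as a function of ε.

δ = min(2, ε/28)

Let ε > 0 be given. We seek δ > 0 with 0 < |u − 2| < δ ⇒ |u^3 − 8| < ε.
Factor: u^3 − 8 = (u − 2)(u^2 + 2u + 4), so |u^3 − 8| = |u − 2|·|u^2 + 2u + 4|.
Impose δ ≤ 2 so that |u| < 4; then |u^2 + 2u + 4| ≤ 28.
Hence |u^3 − 8| ≤ 28|u − 2|, which is < ε once |u − 2| < ε/28.
Take δ = min(2, ε/28). If 0 < |u − 2| < δ then both bounds hold and |u^3 − 8| ≤ 28|u − 2| < 28·(ε/28) = ε.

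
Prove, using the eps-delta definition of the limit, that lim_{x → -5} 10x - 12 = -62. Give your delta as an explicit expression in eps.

Let eps > 0 be given. We need delta > 0 so that 0 < |x + 5| < delta implies |(10x - 12) + 62| < eps.
|(10x - 12) + 62| = |10x + 50| = 10|x + 5|.
So 10|x + 5| < eps exactly when |x + 5| < eps/10.
Take delta = eps/10. If 0 < |x + 5| < delta then |(10x - 12) + 62| = 10|x + 5| < 10·(eps/10) = eps.

delta = eps/10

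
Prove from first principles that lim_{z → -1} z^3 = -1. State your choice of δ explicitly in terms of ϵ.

δ = min(1, ϵ/7)

Let ϵ > 0. We seek δ > 0 with 0 < |z + 1| < δ ⇒ |z^3 + 1| < ϵ.
Factor: z^3 + 1 = (z + 1)(z^2 - z + 1), so |z^3 + 1| = |z + 1|·|z^2 - z + 1|.
Impose δ ≤ 1 so that |z| < 2; then |z^2 - z + 1| ≤ 7.
Hence |z^3 + 1| ≤ 7|z + 1|, which is < ϵ once |z + 1| < ϵ/7.
Take δ = min(1, ϵ/7). If 0 < |z + 1| < δ then both bounds hold and |z^3 + 1| ≤ 7|z + 1| < 7·(ϵ/7) = ϵ.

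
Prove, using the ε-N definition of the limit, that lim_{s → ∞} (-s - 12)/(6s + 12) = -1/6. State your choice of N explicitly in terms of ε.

Let ε > 0. We seek N > 0 such that s > N implies |(-s - 12)/(6s + 12) + 1/6| < ε.
(-s - 12)/(6s + 12) + 1/6 = (6(-s - 12) − (-1)(6s + 12)) / (6(6s + 12)) = -60/(6(6s + 12)).
For s > 0 we have 6s + 12 > 6s, so |(-s - 12)/(6s + 12) + 1/6| = 60/(6(6s + 12)) < 60/(6·6s) = (5/3)/s.
Thus |(-s - 12)/(6s + 12) + 1/6| < ε whenever s > (5/3)/ε.
Take N = (5/3)/ε. If s > N then |(-s - 12)/(6s + 12) + 1/6| < (5/3)/s < ε.

N = (5/3)/ε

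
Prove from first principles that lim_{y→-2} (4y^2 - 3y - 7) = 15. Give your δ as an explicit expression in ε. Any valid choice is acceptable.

Let ε > 0 be given. We want δ > 0 such that 0 < |y + 2| < δ implies |(4y^2 - 3y - 7) − 15| < ε.
(4y^2 - 3y - 7) − 15 = 4y^2 - 3y - 22 = (y + 2)(4y - 11).
So |(4y^2 - 3y - 7) − 15| = |y + 2|·|4y - 11|.
Require δ ≤ 2. Then |y + 2| < 2 gives |y| < 4, and by the triangle inequality |4y - 11| ≤ 4·4 + 11 = 27.
Hence |(4y^2 - 3y - 7) − 15| ≤ 27|y + 2| < ε provided |y + 2| < ε/27.
Choosing δ = min(2, ε/27) ensures both conditions, hence |(4y^2 - 3y - 7) − 15| < ε.

δ = min(2, ε/27)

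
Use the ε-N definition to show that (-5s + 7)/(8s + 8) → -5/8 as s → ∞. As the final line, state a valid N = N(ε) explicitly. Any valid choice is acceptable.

Let ε > 0. We seek N > 0 such that s > N implies |(-5s + 7)/(8s + 8) + 5/8| < ε.
(-5s + 7)/(8s + 8) + 5/8 = (8(-5s + 7) − (-5)(8s + 8)) / (8(8s + 8)) = 96/(8(8s + 8)).
For s > 0 we have 8s + 8 > 8s, so |(-5s + 7)/(8s + 8) + 5/8| = 96/(8(8s + 8)) < 96/(8·8s) = (3/2)/s.
Thus |(-5s + 7)/(8s + 8) + 5/8| < ε whenever s > (3/2)/ε.
Take N = (3/2)/ε. If s > N then |(-5s + 7)/(8s + 8) + 5/8| < (3/2)/s < ε.

N = (3/2)/ε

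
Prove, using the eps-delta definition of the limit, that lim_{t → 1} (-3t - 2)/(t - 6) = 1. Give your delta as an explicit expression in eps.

Let eps > 0. We want delta > 0 with 0 < |t − 1| < delta ⇒ |(-3t - 2)/(t - 6) − 1| < eps.
Combining over a common denominator, (-3t - 2)/(t - 6) − 1 = [(-3t - 2)·(-5) − (-5)·(t - 6)] / [(-5)·(t - 6)] = 20(t − 1) / ((-5)(t - 6)).
So |(-3t - 2)/(t - 6) − 1| = 20|t − 1| / (5·|t − 6|).
Require delta ≤ 5/2, so |t − 6| ≥ |-5| − |t − 1| > 5 − 5/2 = 5/2.
Hence |(-3t - 2)/(t - 6) − 1| < 20|t − 1|/(5·(5/2)) = (8/5)|t − 1|, which is < eps once |t − 1| < (5/8)eps.
Take delta = min(5/2, (5/8)eps). Then 0 < |t − 1| < delta forces both bounds, so |(-3t - 2)/(t - 6) − 1| < eps.

delta = min(5/2, (5/8)eps)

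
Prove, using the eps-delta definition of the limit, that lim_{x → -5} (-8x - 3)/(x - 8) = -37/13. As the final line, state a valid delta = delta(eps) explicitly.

Let eps > 0. We want delta > 0 with 0 < |x + 5| < delta ⇒ |(-8x - 3)/(x - 8) + 37/13| < eps.
Combining over a common denominator, (-8x - 3)/(x - 8) + 37/13 = [(-8x - 3)·(-13) − 37·(x - 8)] / [(-13)·(x - 8)] = 67(x + 5) / ((-13)(x - 8)).
So |(-8x - 3)/(x - 8) + 37/13| = 67|x + 5| / (13·|x − 8|).
Require delta ≤ 13/2, so |x − 8| ≥ |-13| − |x + 5| > 13 − 13/2 = 13/2.
Hence |(-8x - 3)/(x - 8) + 37/13| < 67|x + 5|/(13·(13/2)) = (134/169)|x + 5|, which is < eps once |x + 5| < (169/134)eps.
Take delta = min(13/2, (169/134)eps). Then 0 < |x + 5| < delta forces both bounds, so |(-8x - 3)/(x - 8) + 37/13| < eps.

delta = min(13/2, (169/134)eps)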